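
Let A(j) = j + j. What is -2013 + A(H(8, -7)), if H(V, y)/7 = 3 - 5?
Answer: -2041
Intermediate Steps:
H(V, y) = -14 (H(V, y) = 7*(3 - 5) = 7*(-2) = -14)
A(j) = 2*j
-2013 + A(H(8, -7)) = -2013 + 2*(-14) = -2013 - 28 = -2041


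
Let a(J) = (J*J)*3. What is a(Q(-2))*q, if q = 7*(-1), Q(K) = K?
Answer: -84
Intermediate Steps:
a(J) = 3*J² (a(J) = J²*3 = 3*J²)
q = -7
a(Q(-2))*q = (3*(-2)²)*(-7) = (3*4)*(-7) = 12*(-7) = -84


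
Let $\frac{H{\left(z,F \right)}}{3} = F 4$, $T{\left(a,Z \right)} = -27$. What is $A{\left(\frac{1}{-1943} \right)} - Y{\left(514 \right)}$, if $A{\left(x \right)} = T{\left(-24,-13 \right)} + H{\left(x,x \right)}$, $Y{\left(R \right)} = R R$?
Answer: $- \frac{513385301}{1943} \approx -2.6422 \cdot 10^{5}$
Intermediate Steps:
$Y{\left(R \right)} = R^{2}$
$H{\left(z,F \right)} = 12 F$ ($H{\left(z,F \right)} = 3 F 4 = 3 \cdot 4 F = 12 F$)
$A{\left(x \right)} = -27 + 12 x$
$A{\left(\frac{1}{-1943} \right)} - Y{\left(514 \right)} = \left(-27 + \frac{12}{-1943}\right) - 514^{2} = \left(-27 + 12 \left(- \frac{1}{1943}\right)\right) - 264196 = \left(-27 - \frac{12}{1943}\right) - 264196 = - \frac{52473}{1943} - 264196 = - \frac{513385301}{1943}$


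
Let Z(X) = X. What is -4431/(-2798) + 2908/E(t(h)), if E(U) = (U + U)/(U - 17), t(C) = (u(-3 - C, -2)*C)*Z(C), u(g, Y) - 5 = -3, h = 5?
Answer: 67237593/69950 ≈ 961.22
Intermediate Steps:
u(g, Y) = 2 (u(g, Y) = 5 - 3 = 2)
t(C) = 2*C² (t(C) = (2*C)*C = 2*C²)
E(U) = 2*U/(-17 + U) (E(U) = (2*U)/(-17 + U) = 2*U/(-17 + U))
-4431/(-2798) + 2908/E(t(h)) = -4431/(-2798) + 2908/((2*(2*5²)/(-17 + 2*5²))) = -4431*(-1/2798) + 2908/((2*(2*25)/(-17 + 2*25))) = 4431/2798 + 2908/((2*50/(-17 + 50))) = 4431/2798 + 2908/((2*50/33)) = 4431/2798 + 2908/((2*50*(1/33))) = 4431/2798 + 2908/(100/33) = 4431/2798 + 2908*(33/100) = 4431/2798 + 23991/25 = 67237593/69950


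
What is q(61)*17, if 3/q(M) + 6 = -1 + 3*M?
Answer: 51/176 ≈ 0.28977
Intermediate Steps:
q(M) = 3/(-7 + 3*M) (q(M) = 3/(-6 + (-1 + 3*M)) = 3/(-7 + 3*M))
q(61)*17 = (3/(-7 + 3*61))*17 = (3/(-7 + 183))*17 = (3/176)*17 = 51/176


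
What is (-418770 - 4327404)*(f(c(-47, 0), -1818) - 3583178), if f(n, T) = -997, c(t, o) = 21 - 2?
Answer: 17011118196450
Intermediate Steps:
c(t, o) = 19
(-418770 - 4327404)*(f(c(-47, 0), -1818) - 3583178) = (-418770 - 4327404)*(-997 - 3583178) = -4746174*(-3584175) = 17011118196450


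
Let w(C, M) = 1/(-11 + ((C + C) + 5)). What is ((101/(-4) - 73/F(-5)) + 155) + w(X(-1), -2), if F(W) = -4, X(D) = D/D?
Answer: 591/4 ≈ 147.75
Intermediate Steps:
X(D) = 1
w(C, M) = 1/(-6 + 2*C) (w(C, M) = 1/(-11 + (2*C + 5)) = 1/(-11 + (5 + 2*C)) = 1/(-6 + 2*C))
((101/(-4) - 73/F(-5)) + 155) + w(X(-1), -2) = ((101/(-4) - 73/(-4)) + 155) + 1/(2*(-3 + 1)) = ((101*(-1/4) - 73*(-1/4)) + 155) + (1/2)/(-2) = ((-101/4 + 73/4) + 155) + (1/2)*(-1/2) = (-7 + 155) - 1/4 = 148 - 1/4 = 591/4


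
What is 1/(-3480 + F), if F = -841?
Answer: -1/4321 ≈ -0.00023143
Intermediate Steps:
1/(-3480 + F) = 1/(-3480 - 841) = 1/(-4321) = -1/4321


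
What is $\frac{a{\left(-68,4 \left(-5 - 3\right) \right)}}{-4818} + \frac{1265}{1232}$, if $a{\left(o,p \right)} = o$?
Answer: $\frac{280843}{269808} \approx 1.0409$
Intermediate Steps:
$\frac{a{\left(-68,4 \left(-5 - 3\right) \right)}}{-4818} + \frac{1265}{1232} = - \frac{68}{-4818} + \frac{1265}{1232} = \left(-68\right) \left(- \frac{1}{4818}\right) + 1265 \cdot \frac{1}{1232} = \frac{34}{2409} + \frac{115}{112} = \frac{280843}{269808}$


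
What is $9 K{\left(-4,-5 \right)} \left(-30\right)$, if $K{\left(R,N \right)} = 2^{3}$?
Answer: $-2160$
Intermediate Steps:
$K{\left(R,N \right)} = 8$
$9 K{\left(-4,-5 \right)} \left(-30\right) = 9 \cdot 8 \left(-30\right) = 72 \left(-30\right) = -2160$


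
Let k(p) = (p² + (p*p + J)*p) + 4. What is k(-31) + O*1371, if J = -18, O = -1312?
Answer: -1827020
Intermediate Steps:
k(p) = 4 + p² + p*(-18 + p²) (k(p) = (p² + (p*p - 18)*p) + 4 = (p² + (p² - 18)*p) + 4 = (p² + (-18 + p²)*p) + 4 = (p² + p*(-18 + p²)) + 4 = 4 + p² + p*(-18 + p²))
k(-31) + O*1371 = (4 + (-31)² + (-31)³ - 18*(-31)) - 1312*1371 = (4 + 961 - 29791 + 558) - 1798752 = -28268 - 1798752 = -1827020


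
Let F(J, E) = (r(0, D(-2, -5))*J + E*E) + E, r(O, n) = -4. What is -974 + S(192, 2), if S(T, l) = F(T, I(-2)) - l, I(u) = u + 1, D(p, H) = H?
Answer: -1744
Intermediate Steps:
I(u) = 1 + u
F(J, E) = E + E**2 - 4*J (F(J, E) = (-4*J + E*E) + E = (-4*J + E**2) + E = (E**2 - 4*J) + E = E + E**2 - 4*J)
S(T, l) = -l - 4*T (S(T, l) = ((1 - 2) + (1 - 2)**2 - 4*T) - l = (-1 + (-1)**2 - 4*T) - l = (-1 + 1 - 4*T) - l = -4*T - l = -l - 4*T)
-974 + S(192, 2) = -974 + (-1*2 - 4*192) = -974 + (-2 - 768) = -974 - 770 = -1744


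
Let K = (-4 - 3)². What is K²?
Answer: 2401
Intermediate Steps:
K = 49 (K = (-7)² = 49)
K² = 49² = 2401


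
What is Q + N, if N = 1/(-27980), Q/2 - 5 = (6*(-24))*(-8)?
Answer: 64745719/27980 ≈ 2314.0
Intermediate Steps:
Q = 2314 (Q = 10 + 2*((6*(-24))*(-8)) = 10 + 2*(-144*(-8)) = 10 + 2*1152 = 10 + 2304 = 2314)
N = -1/27980 ≈ -3.5740e-5
Q + N = 2314 - 1/27980 = 64745719/27980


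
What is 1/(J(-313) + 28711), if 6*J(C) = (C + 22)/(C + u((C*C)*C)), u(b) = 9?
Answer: 608/17456385 ≈ 3.4830e-5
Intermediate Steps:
J(C) = (22 + C)/(6*(9 + C)) (J(C) = ((C + 22)/(C + 9))/6 = ((22 + C)/(9 + C))/6 = (22 + C)/(6*(9 + C)))
1/(J(-313) + 28711) = 1/((22 - 313)/(6*(9 - 313)) + 28711) = 1/((⅙)*(-291)/(-304) + 28711) = 1/((⅙)*(-1/304)*(-291) + 28711) = 1/(97/608 + 28711) = 1/(17456385/608) = 608/17456385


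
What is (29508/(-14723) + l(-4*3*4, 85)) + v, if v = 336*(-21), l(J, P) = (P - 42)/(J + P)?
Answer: -3844221763/544751 ≈ -7056.8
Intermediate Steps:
l(J, P) = (-42 + P)/(J + P)
v = -7056
(29508/(-14723) + l(-4*3*4, 85)) + v = (29508/(-14723) + (-42 + 85)/(-4*3*4 + 85)) - 7056 = (29508*(-1/14723) + 43/(-12*4 + 85)) - 7056 = (-29508/14723 + 43/(-48 + 85)) - 7056 = (-29508/14723 + 43/37) - 7056 = -458707/544751 - 7056 = -3844221763/544751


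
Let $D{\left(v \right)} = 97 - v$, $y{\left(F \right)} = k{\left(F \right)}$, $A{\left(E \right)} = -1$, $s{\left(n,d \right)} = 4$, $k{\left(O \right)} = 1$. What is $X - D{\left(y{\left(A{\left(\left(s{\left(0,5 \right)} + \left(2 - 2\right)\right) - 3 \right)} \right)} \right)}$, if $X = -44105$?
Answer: $-44201$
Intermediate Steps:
$y{\left(F \right)} = 1$
$X - D{\left(y{\left(A{\left(\left(s{\left(0,5 \right)} + \left(2 - 2\right)\right) - 3 \right)} \right)} \right)} = -44105 - \left(97 - 1\right) = -44105 - 96 = -44201$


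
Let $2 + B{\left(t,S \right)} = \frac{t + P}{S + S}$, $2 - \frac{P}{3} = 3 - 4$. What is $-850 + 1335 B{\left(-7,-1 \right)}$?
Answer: $-4855$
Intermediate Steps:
$P = 9$ ($P = 6 - 3 \left(3 - 4\right) = 6 - -3 = 6 + 3 = 9$)
$B{\left(t,S \right)} = -2 + \frac{9 + t}{2 S}$ ($B{\left(t,S \right)} = -2 + \frac{t + 9}{S + S} = -2 + \frac{9 + t}{2 S}$)
$-850 + 1335 B{\left(-7,-1 \right)} = -850 + 1335 \frac{9 - 7 - -4}{2 \left(-1\right)} = -850 + 1335 \cdot \frac{1}{2} \left(-1\right) \left(9 - 7 + 4\right) = -850 + 1335 \cdot \frac{1}{2} \left(-1\right) 6 = -850 + 1335 \left(-3\right) = -850 - 4005 = -4855$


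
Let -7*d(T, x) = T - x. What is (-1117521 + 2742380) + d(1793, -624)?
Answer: 11371596/7 ≈ 1.6245e+6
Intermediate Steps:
d(T, x) = -T/7 + x/7 (d(T, x) = -(T - x)/7 = -T/7 + x/7)
(-1117521 + 2742380) + d(1793, -624) = (-1117521 + 2742380) + (-⅐*1793 + (⅐)*(-624)) = 1624859 + (-1793/7 - 624/7) = 1624859 - 2417/7 = 11371596/7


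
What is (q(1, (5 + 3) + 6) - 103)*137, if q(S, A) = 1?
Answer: -13974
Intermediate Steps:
(q(1, (5 + 3) + 6) - 103)*137 = (1 - 103)*137 = -102*137 = -13974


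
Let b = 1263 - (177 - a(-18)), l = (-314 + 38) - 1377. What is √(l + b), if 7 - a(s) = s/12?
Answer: I*√2234/2 ≈ 23.633*I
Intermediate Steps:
l = -1653 (l = -276 - 1377 = -1653)
a(s) = 7 - s/12
b = 2189/2 (b = 1263 - (177 - (7 - 1/12*(-18))) = 1263 - (177 - (7 + 3/2)) = 1263 - (177 - 1*17/2) = 1263 - (177 - 17/2) = 1263 - 1*337/2 = 1263 - 337/2 = 2189/2 ≈ 1094.5)
√(l + b) = √(-1653 + 2189/2) = √(-1117/2) = I*√2234/2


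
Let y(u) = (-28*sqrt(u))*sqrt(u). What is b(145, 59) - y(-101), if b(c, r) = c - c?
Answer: -2828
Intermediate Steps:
b(c, r) = 0
y(u) = -28*u
b(145, 59) - y(-101) = 0 - (-28)*(-101) = 0 - 1*2828 = 0 - 2828 = -2828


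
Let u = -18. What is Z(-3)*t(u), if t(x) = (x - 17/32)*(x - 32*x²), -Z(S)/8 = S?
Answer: 9238347/2 ≈ 4.6192e+6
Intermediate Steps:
Z(S) = -8*S
t(x) = (-17/32 + x)*(x - 32*x²) (t(x) = (x - 17*1/32)*(x - 32*x²) = (x - 17/32)*(x - 32*x²) = (-17/32 + x)*(x - 32*x²))
Z(-3)*t(u) = (-8*(-3))*((1/32)*(-18)*(-17 - 1024*(-18)² + 576*(-18))) = 24*((1/32)*(-18)*(-17 - 1024*324 - 10368)) = 24*((1/32)*(-18)*(-17 - 331776 - 10368)) = 24*((1/32)*(-18)*(-342161)) = 24*(3079449/16) = 9238347/2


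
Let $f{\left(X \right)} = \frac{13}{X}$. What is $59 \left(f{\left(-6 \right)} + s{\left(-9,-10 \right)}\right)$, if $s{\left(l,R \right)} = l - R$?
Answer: $- \frac{413}{6} \approx -68.833$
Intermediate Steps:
$59 \left(f{\left(-6 \right)} + s{\left(-9,-10 \right)}\right) = 59 \left(\frac{13}{-6} - -1\right) = 59 \left(13 \left(- \frac{1}{6}\right) + \left(-9 + 10\right)\right) = 59 \left(- \frac{13}{6} + 1\right) = 59 \left(- \frac{7}{6}\right) = - \frac{413}{6}$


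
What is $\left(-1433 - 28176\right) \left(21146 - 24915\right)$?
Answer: $111596321$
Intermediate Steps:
$\left(-1433 - 28176\right) \left(21146 - 24915\right) = \left(-29609\right) \left(-3769\right) = 111596321$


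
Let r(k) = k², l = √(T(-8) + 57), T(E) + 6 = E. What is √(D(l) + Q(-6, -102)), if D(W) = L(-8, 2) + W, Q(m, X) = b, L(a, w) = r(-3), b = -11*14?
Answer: √(-145 + √43) ≈ 11.766*I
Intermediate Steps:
T(E) = -6 + E
l = √43 (l = √((-6 - 8) + 57) = √(-14 + 57) = √43 ≈ 6.5574)
b = -154
L(a, w) = 9 (L(a, w) = (-3)² = 9)
Q(m, X) = -154
D(W) = 9 + W
√(D(l) + Q(-6, -102)) = √((9 + √43) - 154) = √(-145 + √43)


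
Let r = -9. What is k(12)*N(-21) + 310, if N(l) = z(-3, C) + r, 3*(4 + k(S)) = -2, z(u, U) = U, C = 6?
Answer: 324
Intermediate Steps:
k(S) = -14/3 (k(S) = -4 + (⅓)*(-2) = -4 - ⅔ = -14/3)
N(l) = -3 (N(l) = 6 - 9 = -3)
k(12)*N(-21) + 310 = -14/3*(-3) + 310 = 14 + 310 = 324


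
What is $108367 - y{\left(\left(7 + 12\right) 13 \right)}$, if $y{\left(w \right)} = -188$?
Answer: $108555$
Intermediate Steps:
$108367 - y{\left(\left(7 + 12\right) 13 \right)} = 108367 - -188 = 108367 + 188 = 108555$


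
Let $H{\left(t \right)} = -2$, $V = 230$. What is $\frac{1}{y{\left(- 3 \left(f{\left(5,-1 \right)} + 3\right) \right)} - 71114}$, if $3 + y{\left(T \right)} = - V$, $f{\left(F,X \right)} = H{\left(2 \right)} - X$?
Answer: $- \frac{1}{71347} \approx -1.4016 \cdot 10^{-5}$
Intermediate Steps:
$f{\left(F,X \right)} = -2 - X$
$y{\left(T \right)} = -233$ ($y{\left(T \right)} = -3 - 230 = -233$)
$\frac{1}{y{\left(- 3 \left(f{\left(5,-1 \right)} + 3\right) \right)} - 71114} = \frac{1}{-233 - 71114} = \frac{1}{-71347} = - \frac{1}{71347}$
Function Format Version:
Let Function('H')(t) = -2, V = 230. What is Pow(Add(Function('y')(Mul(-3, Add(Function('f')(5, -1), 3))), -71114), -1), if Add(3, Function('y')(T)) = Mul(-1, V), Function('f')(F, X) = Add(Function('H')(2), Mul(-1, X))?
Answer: Rational(-1, 71347) ≈ -1.4016e-5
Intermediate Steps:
Function('f')(F, X) = Add(-2, Mul(-1, X))
Function('y')(T) = -233 (Function('y')(T) = Add(-3, Mul(-1, 230)) = Add(-3, -230) = -233)
Pow(Add(Function('y')(Mul(-3, Add(Function('f')(5, -1), 3))), -71114), -1) = Pow(Add(-233, -71114), -1) = Pow(-71347, -1) = Rational(-1, 71347)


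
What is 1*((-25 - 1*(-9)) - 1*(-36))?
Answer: 20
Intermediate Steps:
1*((-25 - 1*(-9)) - 1*(-36)) = 1*((-25 + 9) + 36) = 1*(-16 + 36) = 1*20 = 20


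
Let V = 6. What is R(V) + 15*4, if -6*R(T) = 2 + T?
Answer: 176/3 ≈ 58.667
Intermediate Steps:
R(T) = -⅓ - T/6 (R(T) = -(2 + T)/6 = -⅓ - T/6)
R(V) + 15*4 = (-⅓ - ⅙*6) + 15*4 = (-⅓ - 1) + 60 = -4/3 + 60 = 176/3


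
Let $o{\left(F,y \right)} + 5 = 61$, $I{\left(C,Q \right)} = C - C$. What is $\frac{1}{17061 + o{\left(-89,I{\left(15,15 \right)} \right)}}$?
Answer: $\frac{1}{17117} \approx 5.8421 \cdot 10^{-5}$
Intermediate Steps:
$I{\left(C,Q \right)} = 0$
$o{\left(F,y \right)} = 56$ ($o{\left(F,y \right)} = -5 + 61 = 56$)
$\frac{1}{17061 + o{\left(-89,I{\left(15,15 \right)} \right)}} = \frac{1}{17061 + 56} = \frac{1}{17117}$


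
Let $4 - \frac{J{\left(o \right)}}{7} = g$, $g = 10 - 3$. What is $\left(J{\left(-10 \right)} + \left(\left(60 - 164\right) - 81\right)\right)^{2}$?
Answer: $42436$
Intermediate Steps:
$g = 7$ ($g = 10 - 3 = 7$)
$J{\left(o \right)} = -21$ ($J{\left(o \right)} = 28 - 49 = -21$)
$\left(J{\left(-10 \right)} + \left(\left(60 - 164\right) - 81\right)\right)^{2} = \left(-21 + \left(\left(60 - 164\right) - 81\right)\right)^{2} = \left(-21 - 185\right)^{2} = \left(-206\right)^{2} = 42436$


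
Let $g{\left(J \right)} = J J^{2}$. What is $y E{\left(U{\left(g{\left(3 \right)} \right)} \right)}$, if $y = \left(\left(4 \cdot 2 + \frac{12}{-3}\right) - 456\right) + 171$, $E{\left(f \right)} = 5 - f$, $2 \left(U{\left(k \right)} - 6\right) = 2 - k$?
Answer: $- \frac{6463}{2} \approx -3231.5$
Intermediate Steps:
$g{\left(J \right)} = J^{3}$
$U{\left(k \right)} = 7 - \frac{k}{2}$ ($U{\left(k \right)} = 6 + \frac{2 - k}{2} = 6 - \left(-1 + \frac{k}{2}\right) = 7 - \frac{k}{2}$)
$y = -281$ ($y = \left(\left(8 + 12 \left(- \frac{1}{3}\right)\right) - 456\right) + 171 = \left(\left(8 - 4\right) - 456\right) + 171 = \left(4 - 456\right) + 171 = -452 + 171 = -281$)
$y E{\left(U{\left(g{\left(3 \right)} \right)} \right)} = - 281 \left(5 - \left(7 - \frac{3^{3}}{2}\right)\right) = - 281 \left(5 - \left(7 - \frac{27}{2}\right)\right) = - 281 \left(5 - - \frac{13}{2}\right) = - 281 \left(5 + \frac{13}{2}\right) = \left(-281\right) \frac{23}{2} = - \frac{6463}{2}$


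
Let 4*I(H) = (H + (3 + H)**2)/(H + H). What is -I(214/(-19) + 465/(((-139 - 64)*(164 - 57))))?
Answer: 9767787335853/15375939849368 ≈ 0.63526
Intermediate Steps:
I(H) = (H + (3 + H)**2)/(8*H) (I(H) = ((H + (3 + H)**2)/(H + H))/4 = ((H + (3 + H)**2)/((2*H)))/4 = ((H + (3 + H)**2)*(1/(2*H)))/4 = ((H + (3 + H)**2)/(2*H))/4 = (H + (3 + H)**2)/(8*H))
-I(214/(-19) + 465/(((-139 - 64)*(164 - 57)))) = -((214/(-19) + 465/(((-139 - 64)*(164 - 57)))) + (3 + (214/(-19) + 465/(((-139 - 64)*(164 - 57)))))**2)/(8*(214/(-19) + 465/(((-139 - 64)*(164 - 57))))) = -((214*(-1/19) + 465/((-203*107))) + (3 + (214*(-1/19) + 465/((-203*107))))**2)/(8*(214*(-1/19) + 465/((-203*107)))) = -((-214/19 + 465/(-21721)) + (3 + (-214/19 + 465/(-21721)))**2)/(8*(-214/19 + 465/(-21721))) = -((-214/19 + 465*(-1/21721)) + (3 + (-214/19 + 465*(-1/21721)))**2)/(8*(-214/19 + 465*(-1/21721))) = -((-214/19 - 465/21721) + (3 + (-214/19 - 465/21721))**2)/(8*(-214/19 - 465/21721)) = -(-4657129/412699 + (3 - 4657129/412699)**2)/(8*(-4657129/412699)) = -(-412699)*(-4657129/412699 + (-3419032/412699)**2)/(8*4657129) = -(-412699)*(-4657129/412699 + 11689779817024/170320464601)/(8*4657129) = -(-412699)*9767787335853/(8*4657129*170320464601) = -1*(-9767787335853/15375939849368) = 9767787335853/15375939849368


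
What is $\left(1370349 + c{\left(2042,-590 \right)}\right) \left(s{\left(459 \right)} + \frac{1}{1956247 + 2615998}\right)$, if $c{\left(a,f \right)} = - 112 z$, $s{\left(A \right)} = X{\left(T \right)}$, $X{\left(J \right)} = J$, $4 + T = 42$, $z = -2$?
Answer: $\frac{238130632133203}{4572245} \approx 5.2082 \cdot 10^{7}$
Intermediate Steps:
$T = 38$ ($T = -4 + 42 = 38$)
$s{\left(A \right)} = 38$
$c{\left(a,f \right)} = 224$ ($c{\left(a,f \right)} = \left(-112\right) \left(-2\right) = 224$)
$\left(1370349 + c{\left(2042,-590 \right)}\right) \left(s{\left(459 \right)} + \frac{1}{1956247 + 2615998}\right) = \left(1370349 + 224\right) \left(38 + \frac{1}{1956247 + 2615998}\right) = 1370573 \left(38 + \frac{1}{4572245}\right) = 1370573 \cdot \frac{173745311}{4572245} = \frac{238130632133203}{4572245}$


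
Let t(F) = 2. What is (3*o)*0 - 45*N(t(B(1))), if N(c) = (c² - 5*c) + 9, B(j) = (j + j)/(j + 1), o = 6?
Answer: -135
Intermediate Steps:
B(j) = 2*j/(1 + j) (B(j) = (2*j)/(1 + j) = 2*j/(1 + j))
N(c) = 9 + c² - 5*c
(3*o)*0 - 45*N(t(B(1))) = (3*6)*0 - 45*(9 + 2² - 5*2) = 18*0 - 45*(9 + 4 - 10) = 0 - 45*3 = 0 - 135 = -135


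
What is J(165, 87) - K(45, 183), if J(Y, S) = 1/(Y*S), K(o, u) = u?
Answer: -2626964/14355 ≈ -183.00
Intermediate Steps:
J(Y, S) = 1/(S*Y)
J(165, 87) - K(45, 183) = 1/(87*165) - 1*183 = (1/87)*(1/165) - 183 = 1/14355 - 183 = -2626964/14355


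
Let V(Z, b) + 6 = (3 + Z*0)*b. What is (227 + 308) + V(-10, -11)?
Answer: 496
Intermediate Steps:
V(Z, b) = -6 + 3*b (V(Z, b) = -6 + (3 + Z*0)*b = -6 + (3 + 0)*b = -6 + 3*b)
(227 + 308) + V(-10, -11) = (227 + 308) + (-6 + 3*(-11)) = 535 + (-6 - 33) = 535 - 39 = 496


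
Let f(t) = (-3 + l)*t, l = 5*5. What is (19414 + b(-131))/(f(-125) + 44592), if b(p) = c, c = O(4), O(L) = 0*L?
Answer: 9707/20921 ≈ 0.46398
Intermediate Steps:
O(L) = 0
l = 25
c = 0
f(t) = 22*t (f(t) = (-3 + 25)*t = 22*t)
b(p) = 0
(19414 + b(-131))/(f(-125) + 44592) = (19414 + 0)/(22*(-125) + 44592) = 19414/(-2750 + 44592) = 19414/41842 = 19414*(1/41842) = 9707/20921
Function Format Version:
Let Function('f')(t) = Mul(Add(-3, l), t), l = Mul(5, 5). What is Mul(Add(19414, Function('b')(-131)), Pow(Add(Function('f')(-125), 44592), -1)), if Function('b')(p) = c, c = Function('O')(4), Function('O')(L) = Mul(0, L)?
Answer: Rational(9707, 20921) ≈ 0.46398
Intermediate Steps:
Function('O')(L) = 0
l = 25
c = 0
Function('f')(t) = Mul(22, t) (Function('f')(t) = Mul(Add(-3, 25), t) = Mul(22, t))
Function('b')(p) = 0
Mul(Add(19414, Function('b')(-131)), Pow(Add(Function('f')(-125), 44592), -1)) = Mul(Add(19414, 0), Pow(Add(Mul(22, -125), 44592), -1)) = Mul(19414, Pow(Add(-2750, 44592), -1)) = Mul(19414, Pow(41842, -1)) = Mul(19414, Rational(1, 41842)) = Rational(9707, 20921)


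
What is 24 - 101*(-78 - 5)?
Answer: 8407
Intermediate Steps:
24 - 101*(-78 - 5) = 24 - 101*(-83) = 24 + 8383 = 8407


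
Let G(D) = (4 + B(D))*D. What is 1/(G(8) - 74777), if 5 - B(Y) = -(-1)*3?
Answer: -1/74729 ≈ -1.3382e-5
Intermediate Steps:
B(Y) = 2 (B(Y) = 5 - (-1)*(-1*3) = 5 - (-1)*(-3) = 5 - 1*3 = 5 - 3 = 2)
G(D) = 6*D (G(D) = (4 + 2)*D = 6*D)
1/(G(8) - 74777) = 1/(6*8 - 74777) = 1/(48 - 74777) = 1/(-74729) = -1/74729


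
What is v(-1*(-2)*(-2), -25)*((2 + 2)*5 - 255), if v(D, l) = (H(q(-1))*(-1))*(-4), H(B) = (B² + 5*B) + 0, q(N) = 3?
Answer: -22560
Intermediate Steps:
H(B) = B² + 5*B
v(D, l) = 96 (v(D, l) = ((3*(5 + 3))*(-1))*(-4) = ((3*8)*(-1))*(-4) = (24*(-1))*(-4) = -24*(-4) = 96)
v(-1*(-2)*(-2), -25)*((2 + 2)*5 - 255) = 96*((2 + 2)*5 - 255) = 96*(4*5 - 255) = 96*(20 - 255) = 96*(-235) = -22560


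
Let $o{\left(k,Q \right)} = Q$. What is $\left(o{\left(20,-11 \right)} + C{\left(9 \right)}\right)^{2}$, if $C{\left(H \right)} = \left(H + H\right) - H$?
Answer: $4$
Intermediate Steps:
$C{\left(H \right)} = H$ ($C{\left(H \right)} = 2 H - H = H$)
$\left(o{\left(20,-11 \right)} + C{\left(9 \right)}\right)^{2} = \left(-11 + 9\right)^{2} = \left(-2\right)^{2} = 4$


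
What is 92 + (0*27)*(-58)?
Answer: 92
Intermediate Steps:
92 + (0*27)*(-58) = 92 + 0*(-58) = 92 + 0 = 92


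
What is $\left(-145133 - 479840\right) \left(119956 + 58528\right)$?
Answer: $-111547680932$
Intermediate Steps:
$\left(-145133 - 479840\right) \left(119956 + 58528\right) = \left(-624973\right) 178484 = -111547680932$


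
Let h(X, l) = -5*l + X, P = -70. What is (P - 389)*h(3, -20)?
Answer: -47277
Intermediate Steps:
h(X, l) = X - 5*l
(P - 389)*h(3, -20) = (-70 - 389)*(3 - 5*(-20)) = -459*(3 + 100) = -459*103 = -47277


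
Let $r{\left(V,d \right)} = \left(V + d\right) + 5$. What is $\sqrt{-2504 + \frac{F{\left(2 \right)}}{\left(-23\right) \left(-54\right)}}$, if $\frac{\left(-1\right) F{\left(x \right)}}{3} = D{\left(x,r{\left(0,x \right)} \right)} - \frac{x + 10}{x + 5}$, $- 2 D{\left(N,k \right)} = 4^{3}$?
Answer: $\frac{i \sqrt{584136658}}{483} \approx 50.039 i$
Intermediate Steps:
$r{\left(V,d \right)} = 5 + V + d$
$D{\left(N,k \right)} = -32$ ($D{\left(N,k \right)} = - \frac{4^{3}}{2} = \left(- \frac{1}{2}\right) 64 = -32$)
$F{\left(x \right)} = 96 + \frac{3 \left(10 + x\right)}{5 + x}$ ($F{\left(x \right)} = - 3 \left(-32 - \frac{x + 10}{x + 5}\right) = - 3 \left(-32 - \frac{10 + x}{5 + x}\right) = 96 + \frac{3 \left(10 + x\right)}{5 + x}$)
$\sqrt{-2504 + \frac{F{\left(2 \right)}}{\left(-23\right) \left(-54\right)}} = \sqrt{-2504 + \frac{3 \frac{1}{5 + 2} \left(170 + 33 \cdot 2\right)}{\left(-23\right) \left(-54\right)}} = \sqrt{-2504 + \frac{3 \cdot \frac{1}{7} \left(170 + 66\right)}{1242}} = \sqrt{-2504 + 3 \cdot \frac{1}{7} \cdot 236 \cdot \frac{1}{1242}} = \sqrt{-2504 + \frac{708}{7} \cdot \frac{1}{1242}} = \sqrt{-2504 + \frac{118}{1449}} = \sqrt{- \frac{3628178}{1449}} = \frac{i \sqrt{584136658}}{483}$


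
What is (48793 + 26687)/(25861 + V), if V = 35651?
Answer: 3145/2563 ≈ 1.2271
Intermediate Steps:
(48793 + 26687)/(25861 + V) = (48793 + 26687)/(25861 + 35651) = 75480/61512 = 75480*(1/61512) = 3145/2563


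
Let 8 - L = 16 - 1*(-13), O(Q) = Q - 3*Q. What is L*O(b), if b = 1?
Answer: 42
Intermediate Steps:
O(Q) = -2*Q
L = -21 (L = 8 - (16 - 1*(-13)) = 8 - (16 + 13) = 8 - 1*29 = 8 - 29 = -21)
L*O(b) = -(-42) = -21*(-2) = 42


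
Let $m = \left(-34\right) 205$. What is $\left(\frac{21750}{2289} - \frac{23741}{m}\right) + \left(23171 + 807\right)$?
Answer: $\frac{127586288463}{5318110} \approx 23991.0$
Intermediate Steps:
$m = -6970$
$\left(\frac{21750}{2289} - \frac{23741}{m}\right) + \left(23171 + 807\right) = \left(\frac{21750}{2289} - \frac{23741}{-6970}\right) + \left(23171 + 807\right) = \left(21750 \cdot \frac{1}{2289} - - \frac{23741}{6970}\right) + 23978 = \left(\frac{7250}{763} + \frac{23741}{6970}\right) + 23978 = \frac{68646883}{5318110} + 23978 = \frac{127586288463}{5318110}$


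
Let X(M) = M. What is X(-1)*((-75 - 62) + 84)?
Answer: 53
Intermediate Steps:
X(-1)*((-75 - 62) + 84) = -((-75 - 62) + 84) = -(-137 + 84) = -1*(-53) = 53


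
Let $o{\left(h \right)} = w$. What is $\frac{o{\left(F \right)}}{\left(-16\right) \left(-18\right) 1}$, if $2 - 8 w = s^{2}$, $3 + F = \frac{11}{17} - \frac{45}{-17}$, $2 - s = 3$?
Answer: $\frac{1}{2304} \approx 0.00043403$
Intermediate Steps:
$s = -1$ ($s = 2 - 3 = -1$)
$F = \frac{5}{17}$ ($F = -3 + \left(\frac{11}{17} - \frac{45}{-17}\right) = -3 + \left(11 \cdot \frac{1}{17} - - \frac{45}{17}\right) = -3 + \left(\frac{11}{17} + \frac{45}{17}\right) = -3 + \frac{56}{17} = \frac{5}{17} \approx 0.29412$)
$w = \frac{1}{8}$ ($w = \frac{1}{4} - \frac{\left(-1\right)^{2}}{8} = \frac{1}{4} - \frac{1}{8} = \frac{1}{8} \approx 0.125$)
$o{\left(h \right)} = \frac{1}{8}$
$\frac{o{\left(F \right)}}{\left(-16\right) \left(-18\right) 1} = \frac{1}{8 \left(-16\right) \left(-18\right) 1} = \frac{1}{8 \cdot 288 \cdot 1} = \frac{1}{8 \cdot 288} = \frac{1}{8} \cdot \frac{1}{288} = \frac{1}{2304}$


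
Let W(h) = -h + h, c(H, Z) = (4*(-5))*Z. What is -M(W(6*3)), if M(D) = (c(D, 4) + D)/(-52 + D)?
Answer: -20/13 ≈ -1.5385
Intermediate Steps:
c(H, Z) = -20*Z
W(h) = 0
M(D) = (-80 + D)/(-52 + D) (M(D) = (-20*4 + D)/(-52 + D) = (-80 + D)/(-52 + D))
-M(W(6*3)) = -(-80 + 0)/(-52 + 0) = -(-80)/(-52) = -(-1)*(-80)/52 = -1*20/13 = -20/13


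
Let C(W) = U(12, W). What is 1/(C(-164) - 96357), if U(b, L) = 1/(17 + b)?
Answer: -29/2794352 ≈ -1.0378e-5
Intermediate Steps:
C(W) = 1/29 (C(W) = 1/(17 + 12) = 1/29)
1/(C(-164) - 96357) = 1/(1/29 - 96357) = 1/(-2794352/29) = -29/2794352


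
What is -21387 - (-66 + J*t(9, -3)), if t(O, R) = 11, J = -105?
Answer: -20166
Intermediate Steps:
-21387 - (-66 + J*t(9, -3)) = -21387 - (-66 - 105*11) = -21387 - (-66 - 1155) = -21387 - 1*(-1221) = -21387 + 1221 = -20166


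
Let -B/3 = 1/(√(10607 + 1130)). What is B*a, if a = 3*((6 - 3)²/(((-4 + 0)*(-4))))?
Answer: -81*√97/17072 ≈ -0.046729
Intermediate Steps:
B = -3*√97/1067 (B = -3/√(10607 + 1130) = -3*√97/1067 ≈ -0.027691)
a = 27/16 (a = 3*(3²/((-4*(-4)))) = 3*(9/16) = 27/16 ≈ 1.6875)
B*a = -3*√97/1067*(27/16) = -81*√97/17072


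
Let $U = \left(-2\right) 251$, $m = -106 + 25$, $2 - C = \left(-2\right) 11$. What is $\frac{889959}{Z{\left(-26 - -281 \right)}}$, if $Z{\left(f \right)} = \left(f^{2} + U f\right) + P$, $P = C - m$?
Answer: $- \frac{296653}{20960} \approx -14.153$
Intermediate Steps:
$C = 24$ ($C = 2 - \left(-2\right) 11 = 2 - -22 = 2 + 22 = 24$)
$m = -81$
$U = -502$
$P = 105$ ($P = 24 - -81 = 24 + 81 = 105$)
$Z{\left(f \right)} = 105 + f^{2} - 502 f$ ($Z{\left(f \right)} = \left(f^{2} - 502 f\right) + 105 = 105 + f^{2} - 502 f$)
$\frac{889959}{Z{\left(-26 - -281 \right)}} = \frac{889959}{105 + \left(-26 - -281\right)^{2} - 502 \left(-26 - -281\right)} = \frac{889959}{105 + \left(-26 + 281\right)^{2} - 502 \left(-26 + 281\right)} = \frac{889959}{105 + 255^{2} - 128010} = \frac{889959}{105 + 65025 - 128010} = \frac{889959}{-62880} = 889959 \left(- \frac{1}{62880}\right) = - \frac{296653}{20960}$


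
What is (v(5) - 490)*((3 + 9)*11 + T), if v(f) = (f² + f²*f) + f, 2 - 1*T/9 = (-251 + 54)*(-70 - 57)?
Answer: 75382035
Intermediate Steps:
T = -225153 (T = 18 - 9*(-251 + 54)*(-70 - 57) = 18 - (-1773)*(-127) = 18 - 9*25019 = 18 - 225171 = -225153)
v(f) = f + f² + f³ (v(f) = (f² + f³) + f = f + f² + f³)
(v(5) - 490)*((3 + 9)*11 + T) = (5*(1 + 5 + 5²) - 490)*((3 + 9)*11 - 225153) = (5*(1 + 5 + 25) - 490)*(12*11 - 225153) = (5*31 - 490)*(132 - 225153) = (155 - 490)*(-225021) = -335*(-225021) = 75382035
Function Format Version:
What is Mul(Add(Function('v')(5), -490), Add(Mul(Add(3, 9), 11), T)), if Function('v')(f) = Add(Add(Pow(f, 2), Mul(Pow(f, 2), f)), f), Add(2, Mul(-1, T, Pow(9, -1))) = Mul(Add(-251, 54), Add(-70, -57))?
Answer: 75382035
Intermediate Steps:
T = -225153 (T = Add(18, Mul(-9, Mul(Add(-251, 54), Add(-70, -57)))) = Add(18, Mul(-9, Mul(-197, -127))) = Add(18, Mul(-9, 25019)) = Add(18, -225171) = -225153)
Function('v')(f) = Add(f, Pow(f, 2), Pow(f, 3)) (Function('v')(f) = Add(Add(Pow(f, 2), Pow(f, 3)), f) = Add(f, Pow(f, 2), Pow(f, 3)))
Mul(Add(Function('v')(5), -490), Add(Mul(Add(3, 9), 11), T)) = Mul(Add(Mul(5, Add(1, 5, Pow(5, 2))), -490), Add(Mul(Add(3, 9), 11), -225153)) = Mul(Add(Mul(5, Add(1, 5, 25)), -490), Add(Mul(12, 11), -225153)) = Mul(Add(Mul(5, 31), -490), Add(132, -225153)) = Mul(Add(155, -490), -225021) = Mul(-335, -225021) = 75382035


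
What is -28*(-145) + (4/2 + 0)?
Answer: 4062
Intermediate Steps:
-28*(-145) + (4/2 + 0) = 4060 + ((½)*4 + 0) = 4060 + (2 + 0) = 4060 + 2 = 4062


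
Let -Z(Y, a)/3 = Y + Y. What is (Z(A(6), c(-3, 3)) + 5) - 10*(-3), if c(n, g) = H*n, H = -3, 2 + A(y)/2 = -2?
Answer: 83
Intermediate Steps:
A(y) = -8 (A(y) = -4 + 2*(-2) = -4 - 4 = -8)
c(n, g) = -3*n
Z(Y, a) = -6*Y (Z(Y, a) = -3*(Y + Y) = -6*Y)
(Z(A(6), c(-3, 3)) + 5) - 10*(-3) = (-6*(-8) + 5) - 10*(-3) = (48 + 5) + 30 = 53 + 30 = 83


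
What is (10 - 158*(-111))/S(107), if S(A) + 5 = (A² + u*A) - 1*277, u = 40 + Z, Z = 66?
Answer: 428/549 ≈ 0.77960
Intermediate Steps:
u = 106 (u = 40 + 66 = 106)
S(A) = -282 + A² + 106*A (S(A) = -5 + ((A² + 106*A) - 1*277) = -5 + ((A² + 106*A) - 277) = -5 + (-277 + A² + 106*A) = -282 + A² + 106*A)
(10 - 158*(-111))/S(107) = (10 - 158*(-111))/(-282 + 107² + 106*107) = (10 + 17538)/(-282 + 11449 + 11342) = 17548/22509 = 17548*(1/22509) = 428/549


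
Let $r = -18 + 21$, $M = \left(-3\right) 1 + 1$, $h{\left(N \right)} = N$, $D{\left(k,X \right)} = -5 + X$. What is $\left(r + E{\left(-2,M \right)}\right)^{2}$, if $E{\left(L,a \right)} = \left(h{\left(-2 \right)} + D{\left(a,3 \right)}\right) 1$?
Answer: $1$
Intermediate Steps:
$M = -2$ ($M = -3 + 1 = -2$)
$r = 3$
$E{\left(L,a \right)} = -4$ ($E{\left(L,a \right)} = \left(-2 + \left(-5 + 3\right)\right) 1 = \left(-2 - 2\right) 1 = \left(-4\right) 1 = -4$)
$\left(r + E{\left(-2,M \right)}\right)^{2} = \left(3 - 4\right)^{2} = \left(-1\right)^{2} = 1$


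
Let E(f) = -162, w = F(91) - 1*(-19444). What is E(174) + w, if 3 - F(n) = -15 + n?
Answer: 19209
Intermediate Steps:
F(n) = 18 - n (F(n) = 3 - (-15 + n) = 3 + (15 - n) = 18 - n)
w = 19371 (w = (18 - 1*91) - 1*(-19444) = (18 - 91) + 19444 = -73 + 19444 = 19371)
E(174) + w = -162 + 19371 = 19209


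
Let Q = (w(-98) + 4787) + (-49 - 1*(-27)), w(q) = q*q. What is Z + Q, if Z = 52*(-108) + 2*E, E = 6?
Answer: 8765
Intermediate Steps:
w(q) = q**2
Z = -5604 (Z = 52*(-108) + 2*6 = -5616 + 12 = -5604)
Q = 14369 (Q = ((-98)**2 + 4787) + (-49 - 1*(-27)) = (9604 + 4787) + (-49 + 27) = 14391 - 22 = 14369)
Z + Q = -5604 + 14369 = 8765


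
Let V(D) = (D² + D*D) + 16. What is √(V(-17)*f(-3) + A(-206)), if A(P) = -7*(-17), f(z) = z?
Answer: I*√1663 ≈ 40.78*I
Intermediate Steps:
V(D) = 16 + 2*D² (V(D) = (D² + D²) + 16 = 2*D² + 16 = 16 + 2*D²)
A(P) = 119
√(V(-17)*f(-3) + A(-206)) = √((16 + 2*(-17)²)*(-3) + 119) = √((16 + 2*289)*(-3) + 119) = √((16 + 578)*(-3) + 119) = √(594*(-3) + 119) = √(-1782 + 119) = √(-1663) = I*√1663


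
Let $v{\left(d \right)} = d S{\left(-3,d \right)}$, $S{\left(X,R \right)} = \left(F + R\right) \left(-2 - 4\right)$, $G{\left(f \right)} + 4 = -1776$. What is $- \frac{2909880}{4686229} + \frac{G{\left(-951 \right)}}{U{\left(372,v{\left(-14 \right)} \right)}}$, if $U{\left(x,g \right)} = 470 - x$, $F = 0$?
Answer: $- \frac{4313327930}{229625221} \approx -18.784$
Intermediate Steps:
$G{\left(f \right)} = -1780$ ($G{\left(f \right)} = -4 - 1776 = -1780$)
$S{\left(X,R \right)} = - 6 R$ ($S{\left(X,R \right)} = \left(0 + R\right) \left(-2 - 4\right) = R \left(-6\right) = - 6 R$)
$v{\left(d \right)} = - 6 d^{2}$ ($v{\left(d \right)} = d \left(- 6 d\right) = - 6 d^{2}$)
$- \frac{2909880}{4686229} + \frac{G{\left(-951 \right)}}{U{\left(372,v{\left(-14 \right)} \right)}} = - \frac{2909880}{4686229} - \frac{1780}{470 - 372} = \left(-2909880\right) \frac{1}{4686229} - \frac{1780}{470 - 372} = - \frac{2909880}{4686229} - \frac{1780}{98} = - \frac{2909880}{4686229} - \frac{890}{49} = - \frac{4313327930}{229625221}$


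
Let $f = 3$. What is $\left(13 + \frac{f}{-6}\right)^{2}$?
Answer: $\frac{625}{4} \approx 156.25$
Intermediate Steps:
$\left(13 + \frac{f}{-6}\right)^{2} = \left(13 + \frac{3}{-6}\right)^{2} = \left(13 + 3 \left(- \frac{1}{6}\right)\right)^{2} = \left(13 - \frac{1}{2}\right)^{2} = \left(\frac{25}{2}\right)^{2} = \frac{625}{4}$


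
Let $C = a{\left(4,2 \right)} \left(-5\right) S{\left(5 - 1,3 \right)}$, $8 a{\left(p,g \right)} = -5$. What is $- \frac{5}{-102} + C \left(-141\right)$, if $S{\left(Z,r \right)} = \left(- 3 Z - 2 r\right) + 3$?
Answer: $\frac{2696645}{408} \approx 6609.4$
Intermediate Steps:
$a{\left(p,g \right)} = - \frac{5}{8}$ ($a{\left(p,g \right)} = \frac{1}{8} \left(-5\right) = - \frac{5}{8}$)
$S{\left(Z,r \right)} = 3 - 3 Z - 2 r$
$C = - \frac{375}{8}$ ($C = \left(- \frac{5}{8}\right) \left(-5\right) \left(3 - 3 \left(5 - 1\right) - 6\right) = \frac{25 \left(3 - 12 - 6\right)}{8} = \frac{25}{8} \left(-15\right) = - \frac{375}{8} \approx -46.875$)
$- \frac{5}{-102} + C \left(-141\right) = - \frac{5}{-102} - - \frac{52875}{8} = \left(-5\right) \left(- \frac{1}{102}\right) + \frac{52875}{8} = \frac{5}{102} + \frac{52875}{8} = \frac{2696645}{408}$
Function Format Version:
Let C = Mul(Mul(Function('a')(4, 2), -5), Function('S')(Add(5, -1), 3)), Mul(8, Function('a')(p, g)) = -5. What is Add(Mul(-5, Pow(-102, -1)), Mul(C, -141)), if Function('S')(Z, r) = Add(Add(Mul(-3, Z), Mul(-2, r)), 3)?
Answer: Rational(2696645, 408) ≈ 6609.4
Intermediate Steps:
Function('a')(p, g) = Rational(-5, 8) (Function('a')(p, g) = Mul(Rational(1, 8), -5) = Rational(-5, 8))
Function('S')(Z, r) = Add(3, Mul(-3, Z), Mul(-2, r))
C = Rational(-375, 8) (C = Mul(Mul(Rational(-5, 8), -5), Add(3, Mul(-3, Add(5, -1)), Mul(-2, 3))) = Mul(Rational(25, 8), Add(3, Mul(-3, 4), -6)) = Mul(Rational(25, 8), Add(3, -12, -6)) = Mul(Rational(25, 8), -15) = Rational(-375, 8) ≈ -46.875)
Add(Mul(-5, Pow(-102, -1)), Mul(C, -141)) = Add(Mul(-5, Pow(-102, -1)), Mul(Rational(-375, 8), -141)) = Add(Mul(-5, Rational(-1, 102)), Rational(52875, 8)) = Add(Rational(5, 102), Rational(52875, 8)) = Rational(2696645, 408)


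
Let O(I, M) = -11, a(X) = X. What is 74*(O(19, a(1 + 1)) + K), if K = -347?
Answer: -26492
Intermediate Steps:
74*(O(19, a(1 + 1)) + K) = 74*(-11 - 347) = 74*(-358) = -26492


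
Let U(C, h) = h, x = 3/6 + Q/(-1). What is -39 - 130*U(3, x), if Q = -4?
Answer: -624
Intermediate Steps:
x = 9/2 (x = 3/6 - 4/(-1) = 3*(⅙) - 4*(-1) = ½ + 4 = 9/2 ≈ 4.5000)
-39 - 130*U(3, x) = -39 - 130*9/2 = -39 - 585 = -624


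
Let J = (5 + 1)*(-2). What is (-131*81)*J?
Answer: 127332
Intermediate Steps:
J = -12 (J = 6*(-2) = -12)
(-131*81)*J = -131*81*(-12) = -10611*(-12) = 127332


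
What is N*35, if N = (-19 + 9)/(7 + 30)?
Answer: -350/37 ≈ -9.4595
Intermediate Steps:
N = -10/37 ≈ -0.27027
N*35 = -10/37*35 = -350/37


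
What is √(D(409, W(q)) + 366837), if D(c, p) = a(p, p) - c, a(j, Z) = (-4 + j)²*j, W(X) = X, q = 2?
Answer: 2*√91609 ≈ 605.34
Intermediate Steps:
a(j, Z) = j*(-4 + j)²
D(c, p) = -c + p*(-4 + p)² (D(c, p) = p*(-4 + p)² - c = -c + p*(-4 + p)²)
√(D(409, W(q)) + 366837) = √((-1*409 + 2*(-4 + 2)²) + 366837) = √((-409 + 2*(-2)²) + 366837) = √((-409 + 2*4) + 366837) = √((-409 + 8) + 366837) = √(-401 + 366837) = √366436 = 2*√91609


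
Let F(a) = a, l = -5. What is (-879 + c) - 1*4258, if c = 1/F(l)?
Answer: -25686/5 ≈ -5137.2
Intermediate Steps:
c = -1/5 (c = 1/(-5) = -1/5 ≈ -0.20000)
(-879 + c) - 1*4258 = (-879 - 1/5) - 1*4258 = -4396/5 - 4258 = -25686/5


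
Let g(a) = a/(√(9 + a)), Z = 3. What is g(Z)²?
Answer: ¾ ≈ 0.75000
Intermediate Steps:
g(a) = a/√(9 + a)
g(Z)² = (3/√(9 + 3))² = (3/√12)² = (3*(√3/6))² = (√3/2)² = ¾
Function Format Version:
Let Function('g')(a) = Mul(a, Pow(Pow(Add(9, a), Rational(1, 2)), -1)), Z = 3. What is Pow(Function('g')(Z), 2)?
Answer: Rational(3, 4) ≈ 0.75000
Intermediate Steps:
Function('g')(a) = Mul(a, Pow(Add(9, a), Rational(-1, 2)))
Pow(Function('g')(Z), 2) = Pow(Mul(3, Pow(Add(9, 3), Rational(-1, 2))), 2) = Pow(Mul(3, Pow(12, Rational(-1, 2))), 2) = Pow(Mul(3, Mul(Rational(1, 6), Pow(3, Rational(1, 2)))), 2) = Pow(Mul(Rational(1, 2), Pow(3, Rational(1, 2))), 2) = Rational(3, 4)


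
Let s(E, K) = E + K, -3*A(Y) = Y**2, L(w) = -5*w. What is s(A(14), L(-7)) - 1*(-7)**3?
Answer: 938/3 ≈ 312.67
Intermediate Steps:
A(Y) = -Y**2/3
s(A(14), L(-7)) - 1*(-7)**3 = (-1/3*14**2 - 5*(-7)) - 1*(-7)**3 = (-1/3*196 + 35) - 1*(-343) = (-196/3 + 35) + 343 = -91/3 + 343 = 938/3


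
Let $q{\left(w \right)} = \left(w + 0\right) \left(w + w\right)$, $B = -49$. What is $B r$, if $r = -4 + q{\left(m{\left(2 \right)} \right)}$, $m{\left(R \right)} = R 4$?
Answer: $-6076$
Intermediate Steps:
$m{\left(R \right)} = 4 R$
$q{\left(w \right)} = 2 w^{2}$ ($q{\left(w \right)} = w 2 w = 2 w^{2}$)
$r = 124$ ($r = -4 + 2 \left(4 \cdot 2\right)^{2} = -4 + 2 \cdot 8^{2} = -4 + 2 \cdot 64 = -4 + 128 = 124$)
$B r = \left(-49\right) 124 = -6076$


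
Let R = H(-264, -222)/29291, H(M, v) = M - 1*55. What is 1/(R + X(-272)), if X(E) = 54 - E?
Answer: 29291/9548547 ≈ 0.0030676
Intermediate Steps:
H(M, v) = -55 + M (H(M, v) = M - 55 = -55 + M)
R = -319/29291 (R = (-55 - 264)/29291 = -319*1/29291 = -319/29291 ≈ -0.010891)
1/(R + X(-272)) = 1/(-319/29291 + (54 - 1*(-272))) = 1/(-319/29291 + (54 + 272)) = 1/(-319/29291 + 326) = 1/(9548547/29291) = 29291/9548547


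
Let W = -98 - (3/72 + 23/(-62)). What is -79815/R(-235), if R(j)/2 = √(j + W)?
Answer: 79815*I*√46036302/247507 ≈ 2188.0*I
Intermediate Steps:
W = -72667/744 (W = -98 - (3*(1/72) + 23*(-1/62)) = -98 - (1/24 - 23/62) = -98 - 1*(-245/744) = -98 + 245/744 = -72667/744 ≈ -97.671)
R(j) = 2*√(-72667/744 + j) (R(j) = 2*√(j - 72667/744) = 2*√(-72667/744 + j))
-79815/R(-235) = -79815*186/√(-13516062 + 138384*(-235)) = -79815*186/√(-13516062 - 32520240) = -79815*(-I*√46036302/247507) = -(-79815)*I*√46036302/247507 = 79815*I*√46036302/247507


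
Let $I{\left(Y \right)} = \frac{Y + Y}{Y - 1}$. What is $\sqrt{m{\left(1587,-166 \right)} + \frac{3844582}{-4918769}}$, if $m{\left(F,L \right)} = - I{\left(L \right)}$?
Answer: $\frac{3 i \sqrt{207647350411247594}}{821434423} \approx 1.6642 i$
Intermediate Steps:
$I{\left(Y \right)} = \frac{2 Y}{-1 + Y}$
$m{\left(F,L \right)} = - \frac{2 L}{-1 + L}$
$\sqrt{m{\left(1587,-166 \right)} + \frac{3844582}{-4918769}} = \sqrt{\left(-2\right) \left(-166\right) \frac{1}{-1 - 166} + \frac{3844582}{-4918769}} = \sqrt{\left(-2\right) \left(-166\right) \frac{1}{-167} + 3844582 \left(- \frac{1}{4918769}\right)} = \sqrt{\left(-2\right) \left(-166\right) \left(- \frac{1}{167}\right) - \frac{3844582}{4918769}} = \sqrt{- \frac{332}{167} - \frac{3844582}{4918769}} = \sqrt{- \frac{2275076502}{821434423}} = \frac{3 i \sqrt{207647350411247594}}{821434423}$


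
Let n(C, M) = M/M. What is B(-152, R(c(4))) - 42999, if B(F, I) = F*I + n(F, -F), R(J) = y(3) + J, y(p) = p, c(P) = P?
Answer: -44062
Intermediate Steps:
n(C, M) = 1
R(J) = 3 + J
B(F, I) = 1 + F*I (B(F, I) = F*I + 1 = 1 + F*I)
B(-152, R(c(4))) - 42999 = (1 - 152*(3 + 4)) - 42999 = (1 - 152*7) - 42999 = (1 - 1064) - 42999 = -1063 - 42999 = -44062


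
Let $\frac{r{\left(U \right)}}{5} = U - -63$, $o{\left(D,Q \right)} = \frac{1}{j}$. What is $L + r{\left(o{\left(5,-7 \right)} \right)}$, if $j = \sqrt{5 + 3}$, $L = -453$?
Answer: $-138 + \frac{5 \sqrt{2}}{4} \approx -136.23$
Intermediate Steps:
$j = 2 \sqrt{2}$ ($j = \sqrt{8} = 2 \sqrt{2} \approx 2.8284$)
$o{\left(D,Q \right)} = \frac{\sqrt{2}}{4}$ ($o{\left(D,Q \right)} = \frac{1}{2 \sqrt{2}} = \frac{\sqrt{2}}{4}$)
$r{\left(U \right)} = 315 + 5 U$ ($r{\left(U \right)} = 5 \left(U - -63\right) = 5 \left(U + 63\right) = 5 \left(63 + U\right) = 315 + 5 U$)
$L + r{\left(o{\left(5,-7 \right)} \right)} = -453 + \left(315 + 5 \frac{\sqrt{2}}{4}\right) = -453 + \left(315 + \frac{5 \sqrt{2}}{4}\right) = -138 + \frac{5 \sqrt{2}}{4}$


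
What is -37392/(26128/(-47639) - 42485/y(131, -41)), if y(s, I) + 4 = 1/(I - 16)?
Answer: -407921704752/115358762843 ≈ -3.5361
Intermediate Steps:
y(s, I) = -4 + 1/(-16 + I) (y(s, I) = -4 + 1/(I - 16) = -4 + 1/(-16 + I))
-37392/(26128/(-47639) - 42485/y(131, -41)) = -37392/(26128/(-47639) - 42485*(-16 - 41)/(65 - 4*(-41))) = -37392/(26128*(-1/47639) - 42485*(-57/(65 + 164))) = -37392/(-26128/47639 - 42485/((-1/57*229))) = -37392/(-26128/47639 - 42485/(-229/57)) = -37392/(-26128/47639 - 42485*(-57/229)) = -37392/(-26128/47639 + 2421645/229) = -37392/115358762843/10909331 = -37392*10909331/115358762843 = -407921704752/115358762843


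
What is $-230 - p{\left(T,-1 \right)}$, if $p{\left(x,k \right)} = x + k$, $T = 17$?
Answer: $-246$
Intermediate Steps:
$p{\left(x,k \right)} = k + x$
$-230 - p{\left(T,-1 \right)} = -230 - \left(-1 + 17\right) = -230 - 16 = -246$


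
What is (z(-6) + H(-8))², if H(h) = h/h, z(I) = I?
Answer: 25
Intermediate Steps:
H(h) = 1
(z(-6) + H(-8))² = (-6 + 1)² = (-5)² = 25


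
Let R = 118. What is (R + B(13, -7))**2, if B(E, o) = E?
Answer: 17161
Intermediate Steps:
(R + B(13, -7))**2 = (118 + 13)**2 = 131**2 = 17161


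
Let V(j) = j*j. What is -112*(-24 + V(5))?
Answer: -112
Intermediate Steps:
V(j) = j**2
-112*(-24 + V(5)) = -112*(-24 + 5**2) = -112*(-24 + 25) = -112*1 = -112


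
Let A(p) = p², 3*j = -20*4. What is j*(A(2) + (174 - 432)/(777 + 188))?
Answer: -57632/579 ≈ -99.537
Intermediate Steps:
j = -80/3 (j = (-20*4)/3 = (⅓)*(-80) = -80/3 ≈ -26.667)
j*(A(2) + (174 - 432)/(777 + 188)) = -80*(2² + (174 - 432)/(777 + 188))/3 = -80*(4 - 258/965)/3 = -80/3*3602/965 = -57632/579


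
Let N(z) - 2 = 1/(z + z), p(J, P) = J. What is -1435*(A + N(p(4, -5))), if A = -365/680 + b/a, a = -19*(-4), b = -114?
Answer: -4305/34 ≈ -126.62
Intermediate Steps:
a = 76
N(z) = 2 + 1/(2*z) (N(z) = 2 + 1/(z + z) = 2 + 1/(2*z))
A = -277/136 (A = -365/680 - 114/76 = -365*1/680 - 114*1/76 = -73/136 - 3/2 = -277/136 ≈ -2.0368)
-1435*(A + N(p(4, -5))) = -1435*(-277/136 + (2 + (1/2)/4)) = -1435*(-277/136 + (2 + (1/2)*(1/4))) = -1435*(-277/136 + (2 + 1/8)) = -1435*(-277/136 + 17/8) = -1435*3/34 = -4305/34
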